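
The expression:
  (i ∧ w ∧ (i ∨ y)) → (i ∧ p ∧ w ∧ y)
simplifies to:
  (p ∧ y) ∨ ¬i ∨ ¬w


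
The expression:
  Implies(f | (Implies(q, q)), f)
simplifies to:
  f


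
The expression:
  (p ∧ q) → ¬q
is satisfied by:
  {p: False, q: False}
  {q: True, p: False}
  {p: True, q: False}


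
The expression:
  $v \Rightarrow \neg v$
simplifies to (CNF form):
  $\neg v$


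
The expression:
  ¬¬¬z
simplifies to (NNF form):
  ¬z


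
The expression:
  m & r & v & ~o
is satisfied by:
  {r: True, m: True, v: True, o: False}


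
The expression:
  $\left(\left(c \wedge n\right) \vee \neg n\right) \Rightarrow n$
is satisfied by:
  {n: True}


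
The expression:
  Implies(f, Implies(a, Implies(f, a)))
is always true.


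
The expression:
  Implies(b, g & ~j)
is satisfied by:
  {g: True, b: False, j: False}
  {g: False, b: False, j: False}
  {j: True, g: True, b: False}
  {j: True, g: False, b: False}
  {b: True, g: True, j: False}


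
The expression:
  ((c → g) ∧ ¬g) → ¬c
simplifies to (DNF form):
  True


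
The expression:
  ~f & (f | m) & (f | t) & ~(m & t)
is never true.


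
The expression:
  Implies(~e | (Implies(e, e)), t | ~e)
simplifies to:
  t | ~e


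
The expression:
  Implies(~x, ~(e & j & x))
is always true.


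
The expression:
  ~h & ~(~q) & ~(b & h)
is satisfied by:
  {q: True, h: False}


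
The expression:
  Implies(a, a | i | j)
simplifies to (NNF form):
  True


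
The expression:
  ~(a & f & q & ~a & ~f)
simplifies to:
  True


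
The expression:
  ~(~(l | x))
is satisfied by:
  {x: True, l: True}
  {x: True, l: False}
  {l: True, x: False}


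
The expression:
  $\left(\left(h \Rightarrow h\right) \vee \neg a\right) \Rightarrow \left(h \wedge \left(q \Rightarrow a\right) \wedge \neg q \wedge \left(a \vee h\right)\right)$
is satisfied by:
  {h: True, q: False}


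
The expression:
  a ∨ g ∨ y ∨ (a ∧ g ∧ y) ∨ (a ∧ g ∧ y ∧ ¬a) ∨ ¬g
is always true.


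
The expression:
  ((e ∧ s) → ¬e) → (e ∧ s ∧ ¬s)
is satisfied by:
  {e: True, s: True}


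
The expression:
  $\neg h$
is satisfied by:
  {h: False}


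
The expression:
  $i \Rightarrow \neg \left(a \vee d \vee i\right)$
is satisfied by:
  {i: False}


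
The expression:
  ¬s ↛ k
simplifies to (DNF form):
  k ∨ ¬s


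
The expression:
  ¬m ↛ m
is always true.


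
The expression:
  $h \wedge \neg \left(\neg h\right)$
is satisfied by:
  {h: True}


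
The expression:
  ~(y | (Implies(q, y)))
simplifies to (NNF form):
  q & ~y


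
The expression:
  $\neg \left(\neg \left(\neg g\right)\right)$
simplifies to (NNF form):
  $\neg g$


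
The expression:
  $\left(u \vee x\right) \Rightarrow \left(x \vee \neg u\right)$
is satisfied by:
  {x: True, u: False}
  {u: False, x: False}
  {u: True, x: True}


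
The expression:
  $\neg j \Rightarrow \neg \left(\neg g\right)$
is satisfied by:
  {g: True, j: True}
  {g: True, j: False}
  {j: True, g: False}


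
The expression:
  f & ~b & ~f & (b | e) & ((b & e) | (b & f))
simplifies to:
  False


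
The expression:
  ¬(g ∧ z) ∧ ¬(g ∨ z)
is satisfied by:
  {g: False, z: False}


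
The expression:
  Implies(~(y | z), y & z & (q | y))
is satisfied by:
  {y: True, z: True}
  {y: True, z: False}
  {z: True, y: False}


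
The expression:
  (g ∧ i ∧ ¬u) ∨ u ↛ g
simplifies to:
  (g ∨ u) ∧ (i ∨ u) ∧ (¬g ∨ ¬u)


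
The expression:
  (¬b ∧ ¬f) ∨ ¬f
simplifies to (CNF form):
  ¬f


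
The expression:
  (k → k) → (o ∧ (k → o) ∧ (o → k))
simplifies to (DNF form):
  k ∧ o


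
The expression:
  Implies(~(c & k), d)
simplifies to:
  d | (c & k)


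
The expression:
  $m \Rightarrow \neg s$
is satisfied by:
  {s: False, m: False}
  {m: True, s: False}
  {s: True, m: False}


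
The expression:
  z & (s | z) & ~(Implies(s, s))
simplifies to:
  False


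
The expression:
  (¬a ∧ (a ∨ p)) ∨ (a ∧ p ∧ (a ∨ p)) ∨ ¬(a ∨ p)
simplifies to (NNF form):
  p ∨ ¬a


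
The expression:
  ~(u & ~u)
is always true.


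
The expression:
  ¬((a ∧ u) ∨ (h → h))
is never true.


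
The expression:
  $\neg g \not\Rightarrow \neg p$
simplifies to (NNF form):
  $p \wedge \neg g$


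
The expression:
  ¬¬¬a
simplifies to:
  ¬a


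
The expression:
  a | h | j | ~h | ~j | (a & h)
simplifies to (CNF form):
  True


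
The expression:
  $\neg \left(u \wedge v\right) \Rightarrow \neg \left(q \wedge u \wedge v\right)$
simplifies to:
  $\text{True}$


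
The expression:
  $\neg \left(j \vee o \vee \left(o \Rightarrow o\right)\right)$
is never true.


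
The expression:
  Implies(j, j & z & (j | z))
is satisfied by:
  {z: True, j: False}
  {j: False, z: False}
  {j: True, z: True}


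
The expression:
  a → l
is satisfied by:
  {l: True, a: False}
  {a: False, l: False}
  {a: True, l: True}


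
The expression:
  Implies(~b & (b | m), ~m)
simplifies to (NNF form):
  b | ~m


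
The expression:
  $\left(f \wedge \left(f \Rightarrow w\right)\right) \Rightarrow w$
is always true.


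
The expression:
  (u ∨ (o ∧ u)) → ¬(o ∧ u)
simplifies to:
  ¬o ∨ ¬u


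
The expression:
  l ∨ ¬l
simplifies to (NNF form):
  True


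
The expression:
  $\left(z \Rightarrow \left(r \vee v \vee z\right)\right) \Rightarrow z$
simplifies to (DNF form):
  $z$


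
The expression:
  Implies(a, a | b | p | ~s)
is always true.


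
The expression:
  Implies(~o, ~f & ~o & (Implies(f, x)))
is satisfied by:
  {o: True, f: False}
  {f: False, o: False}
  {f: True, o: True}


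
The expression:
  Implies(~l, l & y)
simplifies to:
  l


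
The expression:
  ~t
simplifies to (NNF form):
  ~t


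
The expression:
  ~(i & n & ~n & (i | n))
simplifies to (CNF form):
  True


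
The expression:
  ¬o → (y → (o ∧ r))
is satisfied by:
  {o: True, y: False}
  {y: False, o: False}
  {y: True, o: True}


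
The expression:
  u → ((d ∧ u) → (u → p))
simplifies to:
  p ∨ ¬d ∨ ¬u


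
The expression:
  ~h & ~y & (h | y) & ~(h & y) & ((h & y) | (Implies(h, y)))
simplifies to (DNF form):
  False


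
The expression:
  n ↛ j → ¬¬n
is always true.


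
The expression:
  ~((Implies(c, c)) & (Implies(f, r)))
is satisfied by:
  {f: True, r: False}


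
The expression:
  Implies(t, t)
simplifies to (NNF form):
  True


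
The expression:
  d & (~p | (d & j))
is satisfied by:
  {d: True, j: True, p: False}
  {d: True, p: False, j: False}
  {d: True, j: True, p: True}


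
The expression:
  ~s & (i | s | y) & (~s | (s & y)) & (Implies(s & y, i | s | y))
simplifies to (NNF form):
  ~s & (i | y)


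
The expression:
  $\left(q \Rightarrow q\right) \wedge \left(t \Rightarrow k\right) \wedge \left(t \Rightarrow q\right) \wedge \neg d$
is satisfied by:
  {k: True, q: True, d: False, t: False}
  {k: True, d: False, q: False, t: False}
  {q: True, k: False, d: False, t: False}
  {k: False, d: False, q: False, t: False}
  {k: True, t: True, q: True, d: False}


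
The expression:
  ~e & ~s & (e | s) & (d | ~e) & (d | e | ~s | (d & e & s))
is never true.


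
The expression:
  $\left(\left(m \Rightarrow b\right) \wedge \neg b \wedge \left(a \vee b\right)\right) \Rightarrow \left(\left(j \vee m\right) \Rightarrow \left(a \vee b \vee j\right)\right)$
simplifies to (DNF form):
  $\text{True}$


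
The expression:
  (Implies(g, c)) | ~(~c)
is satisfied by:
  {c: True, g: False}
  {g: False, c: False}
  {g: True, c: True}


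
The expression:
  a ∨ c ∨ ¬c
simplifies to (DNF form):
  True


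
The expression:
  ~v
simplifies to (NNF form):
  ~v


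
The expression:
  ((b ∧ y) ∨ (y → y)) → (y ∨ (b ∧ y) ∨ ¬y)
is always true.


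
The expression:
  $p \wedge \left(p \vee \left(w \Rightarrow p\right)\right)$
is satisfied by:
  {p: True}


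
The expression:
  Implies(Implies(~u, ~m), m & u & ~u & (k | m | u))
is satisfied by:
  {m: True, u: False}


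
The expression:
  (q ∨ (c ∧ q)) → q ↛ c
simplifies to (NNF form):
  ¬c ∨ ¬q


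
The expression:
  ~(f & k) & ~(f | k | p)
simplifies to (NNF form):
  ~f & ~k & ~p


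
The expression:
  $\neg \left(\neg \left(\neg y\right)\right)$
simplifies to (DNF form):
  $\neg y$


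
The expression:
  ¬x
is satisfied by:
  {x: False}


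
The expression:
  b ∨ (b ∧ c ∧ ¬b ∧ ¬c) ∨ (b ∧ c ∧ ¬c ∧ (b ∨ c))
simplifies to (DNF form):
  b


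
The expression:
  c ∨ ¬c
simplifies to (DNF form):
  True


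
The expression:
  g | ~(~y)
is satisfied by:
  {y: True, g: True}
  {y: True, g: False}
  {g: True, y: False}


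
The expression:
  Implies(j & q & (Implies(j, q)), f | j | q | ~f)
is always true.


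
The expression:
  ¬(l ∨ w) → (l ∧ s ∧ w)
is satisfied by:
  {l: True, w: True}
  {l: True, w: False}
  {w: True, l: False}


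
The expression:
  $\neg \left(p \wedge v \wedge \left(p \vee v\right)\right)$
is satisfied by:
  {p: False, v: False}
  {v: True, p: False}
  {p: True, v: False}


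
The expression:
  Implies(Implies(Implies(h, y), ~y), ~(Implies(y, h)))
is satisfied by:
  {y: True}


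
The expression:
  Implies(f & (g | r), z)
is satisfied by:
  {z: True, g: False, f: False, r: False}
  {r: True, z: True, g: False, f: False}
  {z: True, g: True, r: False, f: False}
  {r: True, z: True, g: True, f: False}
  {r: False, g: False, z: False, f: False}
  {r: True, g: False, z: False, f: False}
  {g: True, r: False, z: False, f: False}
  {r: True, g: True, z: False, f: False}
  {f: True, z: True, r: False, g: False}
  {f: True, r: True, z: True, g: False}
  {f: True, z: True, g: True, r: False}
  {f: True, r: True, z: True, g: True}
  {f: True, r: False, g: False, z: False}


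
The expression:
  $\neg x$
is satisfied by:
  {x: False}


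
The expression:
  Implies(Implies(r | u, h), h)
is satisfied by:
  {r: True, u: True, h: True}
  {r: True, u: True, h: False}
  {r: True, h: True, u: False}
  {r: True, h: False, u: False}
  {u: True, h: True, r: False}
  {u: True, h: False, r: False}
  {h: True, u: False, r: False}


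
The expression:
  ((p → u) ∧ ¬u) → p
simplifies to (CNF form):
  p ∨ u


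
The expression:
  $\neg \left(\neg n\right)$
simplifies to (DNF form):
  $n$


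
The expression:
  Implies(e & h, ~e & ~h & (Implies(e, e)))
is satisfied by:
  {h: False, e: False}
  {e: True, h: False}
  {h: True, e: False}


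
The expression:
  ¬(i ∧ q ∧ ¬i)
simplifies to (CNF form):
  True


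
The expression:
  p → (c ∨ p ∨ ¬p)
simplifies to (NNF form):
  True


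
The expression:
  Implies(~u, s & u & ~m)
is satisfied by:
  {u: True}


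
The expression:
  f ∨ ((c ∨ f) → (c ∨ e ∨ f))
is always true.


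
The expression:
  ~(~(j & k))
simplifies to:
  j & k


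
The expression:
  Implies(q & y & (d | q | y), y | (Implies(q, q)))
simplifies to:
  True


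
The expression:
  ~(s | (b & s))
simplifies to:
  ~s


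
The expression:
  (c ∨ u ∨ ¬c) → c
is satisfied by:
  {c: True}


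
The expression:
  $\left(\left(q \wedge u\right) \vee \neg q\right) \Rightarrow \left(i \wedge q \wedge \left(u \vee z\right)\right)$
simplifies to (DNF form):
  $\left(i \wedge q\right) \vee \left(q \wedge \neg u\right)$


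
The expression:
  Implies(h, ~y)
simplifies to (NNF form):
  ~h | ~y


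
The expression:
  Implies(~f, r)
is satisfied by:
  {r: True, f: True}
  {r: True, f: False}
  {f: True, r: False}


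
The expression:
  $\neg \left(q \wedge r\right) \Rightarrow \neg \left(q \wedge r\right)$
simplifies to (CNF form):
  $\text{True}$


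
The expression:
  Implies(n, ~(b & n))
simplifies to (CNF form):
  ~b | ~n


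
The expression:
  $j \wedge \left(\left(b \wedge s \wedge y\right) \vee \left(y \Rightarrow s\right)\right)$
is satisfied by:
  {j: True, s: True, y: False}
  {j: True, s: False, y: False}
  {j: True, y: True, s: True}


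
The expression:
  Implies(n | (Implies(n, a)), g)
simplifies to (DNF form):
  g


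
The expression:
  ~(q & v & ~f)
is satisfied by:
  {f: True, v: False, q: False}
  {f: False, v: False, q: False}
  {q: True, f: True, v: False}
  {q: True, f: False, v: False}
  {v: True, f: True, q: False}
  {v: True, f: False, q: False}
  {v: True, q: True, f: True}


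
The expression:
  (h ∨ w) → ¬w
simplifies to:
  ¬w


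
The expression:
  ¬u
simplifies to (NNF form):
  ¬u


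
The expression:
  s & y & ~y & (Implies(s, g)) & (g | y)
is never true.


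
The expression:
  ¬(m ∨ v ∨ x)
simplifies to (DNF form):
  ¬m ∧ ¬v ∧ ¬x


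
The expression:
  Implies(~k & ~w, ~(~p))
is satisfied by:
  {p: True, k: True, w: True}
  {p: True, k: True, w: False}
  {p: True, w: True, k: False}
  {p: True, w: False, k: False}
  {k: True, w: True, p: False}
  {k: True, w: False, p: False}
  {w: True, k: False, p: False}


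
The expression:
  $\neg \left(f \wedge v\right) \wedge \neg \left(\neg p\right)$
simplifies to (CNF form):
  $p \wedge \left(\neg f \vee \neg v\right)$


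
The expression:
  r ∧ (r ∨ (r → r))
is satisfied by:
  {r: True}


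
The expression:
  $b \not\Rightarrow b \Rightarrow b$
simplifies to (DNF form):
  $\text{True}$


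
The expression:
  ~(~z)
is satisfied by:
  {z: True}


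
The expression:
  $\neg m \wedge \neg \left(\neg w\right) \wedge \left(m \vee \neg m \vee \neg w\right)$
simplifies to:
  $w \wedge \neg m$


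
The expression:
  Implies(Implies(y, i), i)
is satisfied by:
  {i: True, y: True}
  {i: True, y: False}
  {y: True, i: False}


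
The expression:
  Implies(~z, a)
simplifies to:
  a | z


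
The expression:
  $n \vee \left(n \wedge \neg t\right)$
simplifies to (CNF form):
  $n$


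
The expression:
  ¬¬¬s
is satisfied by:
  {s: False}


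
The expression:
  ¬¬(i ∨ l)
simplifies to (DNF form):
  i ∨ l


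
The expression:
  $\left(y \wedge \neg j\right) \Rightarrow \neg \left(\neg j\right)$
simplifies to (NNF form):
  $j \vee \neg y$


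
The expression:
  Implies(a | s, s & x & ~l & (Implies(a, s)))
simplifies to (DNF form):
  (s & ~s) | (~a & ~s) | (s & x & ~l) | (s & x & ~s) | (s & ~l & ~s) | (x & ~a & ~l) | (x & ~a & ~s) | (~a & ~l & ~s)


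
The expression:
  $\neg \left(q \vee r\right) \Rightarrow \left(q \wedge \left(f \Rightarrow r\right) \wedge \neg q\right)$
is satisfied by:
  {r: True, q: True}
  {r: True, q: False}
  {q: True, r: False}


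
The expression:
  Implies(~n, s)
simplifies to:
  n | s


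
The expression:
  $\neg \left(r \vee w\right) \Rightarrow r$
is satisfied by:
  {r: True, w: True}
  {r: True, w: False}
  {w: True, r: False}


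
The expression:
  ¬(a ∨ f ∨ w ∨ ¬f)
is never true.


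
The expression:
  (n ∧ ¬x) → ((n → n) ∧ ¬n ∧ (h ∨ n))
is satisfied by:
  {x: True, n: False}
  {n: False, x: False}
  {n: True, x: True}


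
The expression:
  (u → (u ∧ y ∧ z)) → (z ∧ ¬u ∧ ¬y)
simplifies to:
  (u ∧ ¬z) ∨ (z ∧ ¬y)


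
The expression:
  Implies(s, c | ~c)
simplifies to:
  True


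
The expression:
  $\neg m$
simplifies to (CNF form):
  $\neg m$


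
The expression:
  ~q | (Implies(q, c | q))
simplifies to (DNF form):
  True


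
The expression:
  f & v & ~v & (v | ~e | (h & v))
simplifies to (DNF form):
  False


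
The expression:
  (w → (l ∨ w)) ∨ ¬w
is always true.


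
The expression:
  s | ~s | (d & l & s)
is always true.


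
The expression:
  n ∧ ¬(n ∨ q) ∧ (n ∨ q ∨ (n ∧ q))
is never true.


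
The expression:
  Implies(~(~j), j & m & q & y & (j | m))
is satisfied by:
  {y: True, q: True, m: True, j: False}
  {y: True, q: True, m: False, j: False}
  {y: True, m: True, q: False, j: False}
  {y: True, m: False, q: False, j: False}
  {q: True, m: True, y: False, j: False}
  {q: True, m: False, y: False, j: False}
  {m: True, y: False, q: False, j: False}
  {m: False, y: False, q: False, j: False}
  {j: True, y: True, q: True, m: True}


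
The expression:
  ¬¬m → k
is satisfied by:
  {k: True, m: False}
  {m: False, k: False}
  {m: True, k: True}


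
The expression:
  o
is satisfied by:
  {o: True}


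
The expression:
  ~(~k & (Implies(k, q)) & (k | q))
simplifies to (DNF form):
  k | ~q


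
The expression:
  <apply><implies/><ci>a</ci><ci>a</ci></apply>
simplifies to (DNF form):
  <true/>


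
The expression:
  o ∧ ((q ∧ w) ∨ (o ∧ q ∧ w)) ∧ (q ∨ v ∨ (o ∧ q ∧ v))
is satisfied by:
  {o: True, w: True, q: True}


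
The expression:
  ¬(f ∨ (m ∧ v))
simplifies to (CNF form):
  ¬f ∧ (¬m ∨ ¬v)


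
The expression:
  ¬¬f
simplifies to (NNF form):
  f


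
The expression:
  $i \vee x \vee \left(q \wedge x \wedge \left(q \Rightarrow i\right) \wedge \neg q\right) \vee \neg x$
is always true.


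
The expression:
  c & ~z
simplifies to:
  c & ~z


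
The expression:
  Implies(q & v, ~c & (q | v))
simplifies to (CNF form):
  ~c | ~q | ~v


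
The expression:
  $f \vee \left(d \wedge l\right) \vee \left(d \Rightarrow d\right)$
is always true.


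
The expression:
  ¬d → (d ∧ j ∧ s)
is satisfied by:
  {d: True}


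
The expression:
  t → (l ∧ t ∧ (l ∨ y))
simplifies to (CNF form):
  l ∨ ¬t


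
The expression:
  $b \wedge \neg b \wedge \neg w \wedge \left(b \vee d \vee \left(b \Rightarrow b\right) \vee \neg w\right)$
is never true.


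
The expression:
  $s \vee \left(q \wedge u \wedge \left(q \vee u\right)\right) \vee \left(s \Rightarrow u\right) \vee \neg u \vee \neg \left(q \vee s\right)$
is always true.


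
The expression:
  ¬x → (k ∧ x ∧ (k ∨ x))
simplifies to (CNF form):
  x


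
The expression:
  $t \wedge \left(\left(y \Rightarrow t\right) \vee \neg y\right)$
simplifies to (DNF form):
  $t$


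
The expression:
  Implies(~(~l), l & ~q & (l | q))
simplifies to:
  ~l | ~q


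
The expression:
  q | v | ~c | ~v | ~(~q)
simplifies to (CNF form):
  True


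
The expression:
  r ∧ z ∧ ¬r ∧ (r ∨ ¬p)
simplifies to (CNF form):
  False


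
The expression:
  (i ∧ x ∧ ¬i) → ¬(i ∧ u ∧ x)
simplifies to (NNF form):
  True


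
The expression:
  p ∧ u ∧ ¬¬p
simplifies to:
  p ∧ u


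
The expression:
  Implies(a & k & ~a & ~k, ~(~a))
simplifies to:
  True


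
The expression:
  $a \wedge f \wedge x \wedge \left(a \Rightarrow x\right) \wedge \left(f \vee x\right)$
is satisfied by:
  {a: True, x: True, f: True}


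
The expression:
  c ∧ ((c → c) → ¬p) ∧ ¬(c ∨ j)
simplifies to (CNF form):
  False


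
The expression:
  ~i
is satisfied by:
  {i: False}


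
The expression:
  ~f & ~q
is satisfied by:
  {q: False, f: False}


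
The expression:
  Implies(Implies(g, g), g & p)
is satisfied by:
  {p: True, g: True}


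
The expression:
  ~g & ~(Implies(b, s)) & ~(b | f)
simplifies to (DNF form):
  False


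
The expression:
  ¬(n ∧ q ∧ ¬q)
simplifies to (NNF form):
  True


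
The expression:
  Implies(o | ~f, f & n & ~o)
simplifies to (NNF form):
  f & ~o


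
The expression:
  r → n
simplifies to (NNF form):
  n ∨ ¬r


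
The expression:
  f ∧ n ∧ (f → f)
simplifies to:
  f ∧ n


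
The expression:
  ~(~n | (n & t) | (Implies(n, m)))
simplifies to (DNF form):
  n & ~m & ~t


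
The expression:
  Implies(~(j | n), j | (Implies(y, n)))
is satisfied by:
  {n: True, j: True, y: False}
  {n: True, j: False, y: False}
  {j: True, n: False, y: False}
  {n: False, j: False, y: False}
  {n: True, y: True, j: True}
  {n: True, y: True, j: False}
  {y: True, j: True, n: False}


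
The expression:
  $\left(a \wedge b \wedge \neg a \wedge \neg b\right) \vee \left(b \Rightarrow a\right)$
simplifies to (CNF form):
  $a \vee \neg b$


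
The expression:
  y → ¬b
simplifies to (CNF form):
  ¬b ∨ ¬y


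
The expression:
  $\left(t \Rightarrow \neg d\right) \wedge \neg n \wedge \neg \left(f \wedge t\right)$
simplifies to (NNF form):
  $\neg n \wedge \left(\neg d \vee \neg t\right) \wedge \left(\neg f \vee \neg t\right)$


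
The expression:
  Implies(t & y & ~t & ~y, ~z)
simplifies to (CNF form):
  True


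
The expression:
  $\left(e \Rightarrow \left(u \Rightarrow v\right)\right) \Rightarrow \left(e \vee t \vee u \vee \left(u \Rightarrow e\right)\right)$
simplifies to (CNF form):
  $\text{True}$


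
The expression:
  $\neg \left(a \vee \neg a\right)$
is never true.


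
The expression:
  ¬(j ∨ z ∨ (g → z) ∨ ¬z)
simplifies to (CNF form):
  False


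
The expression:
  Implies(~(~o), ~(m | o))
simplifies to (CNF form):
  ~o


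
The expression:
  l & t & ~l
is never true.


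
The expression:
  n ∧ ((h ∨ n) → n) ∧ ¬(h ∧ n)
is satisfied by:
  {n: True, h: False}


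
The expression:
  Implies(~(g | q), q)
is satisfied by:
  {q: True, g: True}
  {q: True, g: False}
  {g: True, q: False}


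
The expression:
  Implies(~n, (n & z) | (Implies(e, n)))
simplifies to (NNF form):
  n | ~e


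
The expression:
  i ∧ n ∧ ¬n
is never true.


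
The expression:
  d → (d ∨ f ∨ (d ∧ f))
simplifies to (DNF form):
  True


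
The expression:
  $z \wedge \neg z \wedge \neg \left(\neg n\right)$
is never true.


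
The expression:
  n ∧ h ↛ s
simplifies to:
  h ∧ n ∧ ¬s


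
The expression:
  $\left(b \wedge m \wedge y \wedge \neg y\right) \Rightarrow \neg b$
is always true.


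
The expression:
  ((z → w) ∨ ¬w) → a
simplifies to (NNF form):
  a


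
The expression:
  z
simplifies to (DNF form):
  z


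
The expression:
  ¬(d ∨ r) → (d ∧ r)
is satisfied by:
  {r: True, d: True}
  {r: True, d: False}
  {d: True, r: False}


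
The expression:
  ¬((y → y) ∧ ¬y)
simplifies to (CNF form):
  y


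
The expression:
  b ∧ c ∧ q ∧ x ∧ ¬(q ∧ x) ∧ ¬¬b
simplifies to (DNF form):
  False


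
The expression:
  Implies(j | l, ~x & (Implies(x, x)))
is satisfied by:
  {j: False, x: False, l: False}
  {l: True, j: False, x: False}
  {j: True, l: False, x: False}
  {l: True, j: True, x: False}
  {x: True, l: False, j: False}


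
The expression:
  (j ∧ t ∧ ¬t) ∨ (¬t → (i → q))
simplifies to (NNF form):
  q ∨ t ∨ ¬i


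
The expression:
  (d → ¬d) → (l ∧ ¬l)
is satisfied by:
  {d: True}


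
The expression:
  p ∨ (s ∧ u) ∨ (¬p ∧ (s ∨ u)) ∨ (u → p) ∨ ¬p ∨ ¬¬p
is always true.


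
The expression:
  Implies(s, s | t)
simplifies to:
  True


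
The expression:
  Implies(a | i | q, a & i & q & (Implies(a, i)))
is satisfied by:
  {a: False, q: False, i: False}
  {i: True, q: True, a: True}


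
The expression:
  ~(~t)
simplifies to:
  t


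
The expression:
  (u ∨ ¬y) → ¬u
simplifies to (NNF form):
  ¬u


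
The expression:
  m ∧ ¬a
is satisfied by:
  {m: True, a: False}


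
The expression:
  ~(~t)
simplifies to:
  t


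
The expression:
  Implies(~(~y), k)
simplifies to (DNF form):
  k | ~y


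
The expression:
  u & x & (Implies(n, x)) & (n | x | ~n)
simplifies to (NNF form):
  u & x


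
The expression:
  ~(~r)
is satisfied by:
  {r: True}


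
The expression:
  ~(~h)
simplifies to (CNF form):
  h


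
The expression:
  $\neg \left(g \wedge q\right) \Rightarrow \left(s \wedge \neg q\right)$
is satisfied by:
  {g: True, s: True, q: False}
  {s: True, q: False, g: False}
  {q: True, g: True, s: True}
  {q: True, g: True, s: False}


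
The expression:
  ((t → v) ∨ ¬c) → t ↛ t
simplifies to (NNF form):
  c ∧ t ∧ ¬v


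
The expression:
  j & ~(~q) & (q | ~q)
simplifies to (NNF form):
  j & q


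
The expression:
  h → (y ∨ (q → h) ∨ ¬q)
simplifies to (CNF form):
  True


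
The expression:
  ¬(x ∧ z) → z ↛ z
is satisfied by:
  {z: True, x: True}


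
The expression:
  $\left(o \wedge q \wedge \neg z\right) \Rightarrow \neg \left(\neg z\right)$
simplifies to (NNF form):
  $z \vee \neg o \vee \neg q$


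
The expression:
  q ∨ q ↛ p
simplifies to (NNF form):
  q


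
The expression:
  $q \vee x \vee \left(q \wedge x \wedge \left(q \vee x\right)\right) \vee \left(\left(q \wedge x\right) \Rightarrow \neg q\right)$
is always true.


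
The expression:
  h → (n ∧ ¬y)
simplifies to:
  (n ∧ ¬y) ∨ ¬h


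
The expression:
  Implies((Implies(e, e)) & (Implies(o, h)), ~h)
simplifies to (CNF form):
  ~h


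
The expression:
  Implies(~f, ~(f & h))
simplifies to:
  True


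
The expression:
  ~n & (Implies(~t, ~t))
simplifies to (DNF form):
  ~n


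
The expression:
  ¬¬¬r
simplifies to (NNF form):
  ¬r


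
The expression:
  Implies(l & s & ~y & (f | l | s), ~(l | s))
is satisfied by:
  {y: True, l: False, s: False}
  {l: False, s: False, y: False}
  {s: True, y: True, l: False}
  {s: True, l: False, y: False}
  {y: True, l: True, s: False}
  {l: True, y: False, s: False}
  {s: True, l: True, y: True}


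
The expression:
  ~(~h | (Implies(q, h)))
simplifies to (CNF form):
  False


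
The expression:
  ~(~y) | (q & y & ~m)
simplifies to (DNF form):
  y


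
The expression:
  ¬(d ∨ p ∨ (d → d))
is never true.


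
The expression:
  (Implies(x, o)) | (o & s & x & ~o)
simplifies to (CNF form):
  o | ~x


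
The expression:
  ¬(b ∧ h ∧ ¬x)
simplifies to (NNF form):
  x ∨ ¬b ∨ ¬h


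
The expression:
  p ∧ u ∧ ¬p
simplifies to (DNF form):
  False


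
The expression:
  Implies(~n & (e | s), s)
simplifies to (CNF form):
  n | s | ~e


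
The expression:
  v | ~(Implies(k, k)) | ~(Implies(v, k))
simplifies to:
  v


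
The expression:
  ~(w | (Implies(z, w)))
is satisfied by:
  {z: True, w: False}


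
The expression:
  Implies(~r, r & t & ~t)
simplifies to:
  r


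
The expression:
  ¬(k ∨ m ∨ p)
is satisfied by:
  {p: False, k: False, m: False}


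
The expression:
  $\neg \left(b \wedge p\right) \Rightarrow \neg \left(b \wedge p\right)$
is always true.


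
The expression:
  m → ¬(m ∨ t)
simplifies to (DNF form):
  ¬m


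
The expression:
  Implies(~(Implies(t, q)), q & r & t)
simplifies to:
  q | ~t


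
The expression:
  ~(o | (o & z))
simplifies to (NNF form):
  ~o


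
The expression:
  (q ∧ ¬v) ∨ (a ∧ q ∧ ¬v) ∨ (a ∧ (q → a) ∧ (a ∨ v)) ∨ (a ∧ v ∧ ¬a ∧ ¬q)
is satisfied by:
  {a: True, q: True, v: False}
  {a: True, q: False, v: False}
  {a: True, v: True, q: True}
  {a: True, v: True, q: False}
  {q: True, v: False, a: False}


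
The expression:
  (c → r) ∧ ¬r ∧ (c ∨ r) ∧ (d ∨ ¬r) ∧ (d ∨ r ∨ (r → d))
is never true.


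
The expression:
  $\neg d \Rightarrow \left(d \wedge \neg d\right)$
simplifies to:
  $d$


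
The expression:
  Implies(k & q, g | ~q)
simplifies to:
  g | ~k | ~q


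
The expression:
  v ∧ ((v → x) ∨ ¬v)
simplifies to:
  v ∧ x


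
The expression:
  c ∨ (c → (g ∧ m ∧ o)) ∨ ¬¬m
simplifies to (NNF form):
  True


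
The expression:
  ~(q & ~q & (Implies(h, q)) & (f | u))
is always true.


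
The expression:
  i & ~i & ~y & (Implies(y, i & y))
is never true.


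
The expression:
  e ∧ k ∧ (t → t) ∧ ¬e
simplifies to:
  False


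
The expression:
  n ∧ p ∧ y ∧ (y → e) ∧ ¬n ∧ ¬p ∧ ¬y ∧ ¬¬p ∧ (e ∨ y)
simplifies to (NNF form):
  False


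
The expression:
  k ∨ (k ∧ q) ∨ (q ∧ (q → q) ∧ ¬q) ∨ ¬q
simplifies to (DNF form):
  k ∨ ¬q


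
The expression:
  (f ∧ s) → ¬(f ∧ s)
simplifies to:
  ¬f ∨ ¬s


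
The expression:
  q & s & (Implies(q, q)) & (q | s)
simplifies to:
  q & s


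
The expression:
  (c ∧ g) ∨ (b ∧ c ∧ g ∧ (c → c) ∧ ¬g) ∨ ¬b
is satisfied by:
  {c: True, g: True, b: False}
  {c: True, g: False, b: False}
  {g: True, c: False, b: False}
  {c: False, g: False, b: False}
  {b: True, c: True, g: True}


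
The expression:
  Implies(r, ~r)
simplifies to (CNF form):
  ~r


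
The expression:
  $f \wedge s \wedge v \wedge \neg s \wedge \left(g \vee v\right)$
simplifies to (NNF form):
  $\text{False}$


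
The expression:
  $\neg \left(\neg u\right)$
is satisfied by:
  {u: True}


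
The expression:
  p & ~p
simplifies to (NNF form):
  False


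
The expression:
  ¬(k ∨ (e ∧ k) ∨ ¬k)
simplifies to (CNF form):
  False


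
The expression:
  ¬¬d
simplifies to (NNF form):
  d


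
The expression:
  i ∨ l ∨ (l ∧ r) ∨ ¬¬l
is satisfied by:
  {i: True, l: True}
  {i: True, l: False}
  {l: True, i: False}


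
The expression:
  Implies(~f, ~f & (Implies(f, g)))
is always true.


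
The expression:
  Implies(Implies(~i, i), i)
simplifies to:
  True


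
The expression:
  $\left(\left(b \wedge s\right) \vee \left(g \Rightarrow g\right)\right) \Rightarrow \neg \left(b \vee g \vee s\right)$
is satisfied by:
  {g: False, b: False, s: False}


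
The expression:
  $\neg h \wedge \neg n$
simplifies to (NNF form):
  $\neg h \wedge \neg n$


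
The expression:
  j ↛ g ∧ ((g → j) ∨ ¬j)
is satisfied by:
  {j: True, g: False}


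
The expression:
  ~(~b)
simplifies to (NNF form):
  b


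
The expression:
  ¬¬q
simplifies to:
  q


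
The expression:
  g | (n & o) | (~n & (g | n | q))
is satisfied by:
  {o: True, g: True, q: True, n: False}
  {o: True, g: True, q: False, n: False}
  {g: True, q: True, o: False, n: False}
  {g: True, o: False, q: False, n: False}
  {n: True, o: True, g: True, q: True}
  {n: True, o: True, g: True, q: False}
  {n: True, g: True, q: True, o: False}
  {n: True, g: True, o: False, q: False}
  {o: True, q: True, n: False, g: False}
  {q: True, n: False, g: False, o: False}
  {n: True, o: True, q: True, g: False}
  {n: True, o: True, q: False, g: False}


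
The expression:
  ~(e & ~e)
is always true.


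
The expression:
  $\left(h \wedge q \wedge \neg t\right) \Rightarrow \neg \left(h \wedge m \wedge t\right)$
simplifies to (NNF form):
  $\text{True}$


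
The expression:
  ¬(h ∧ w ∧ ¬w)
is always true.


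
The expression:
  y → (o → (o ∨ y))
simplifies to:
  True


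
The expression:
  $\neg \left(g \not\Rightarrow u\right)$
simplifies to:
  $u \vee \neg g$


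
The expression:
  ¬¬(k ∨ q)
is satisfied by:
  {k: True, q: True}
  {k: True, q: False}
  {q: True, k: False}


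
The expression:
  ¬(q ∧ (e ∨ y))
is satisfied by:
  {y: False, q: False, e: False}
  {e: True, y: False, q: False}
  {y: True, e: False, q: False}
  {e: True, y: True, q: False}
  {q: True, e: False, y: False}


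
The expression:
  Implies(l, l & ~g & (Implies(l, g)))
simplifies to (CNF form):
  ~l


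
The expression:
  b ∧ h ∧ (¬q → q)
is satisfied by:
  {h: True, b: True, q: True}


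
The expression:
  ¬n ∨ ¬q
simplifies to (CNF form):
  ¬n ∨ ¬q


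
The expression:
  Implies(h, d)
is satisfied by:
  {d: True, h: False}
  {h: False, d: False}
  {h: True, d: True}


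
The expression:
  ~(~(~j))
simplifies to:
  ~j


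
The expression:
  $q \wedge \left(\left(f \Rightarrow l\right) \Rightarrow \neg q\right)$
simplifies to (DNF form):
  $f \wedge q \wedge \neg l$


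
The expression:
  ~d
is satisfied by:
  {d: False}


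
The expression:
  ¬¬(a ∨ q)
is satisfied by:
  {a: True, q: True}
  {a: True, q: False}
  {q: True, a: False}


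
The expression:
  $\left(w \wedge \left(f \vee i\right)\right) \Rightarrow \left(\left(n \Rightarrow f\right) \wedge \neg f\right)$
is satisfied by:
  {f: False, w: False, n: False, i: False}
  {i: True, f: False, w: False, n: False}
  {n: True, f: False, w: False, i: False}
  {i: True, n: True, f: False, w: False}
  {f: True, i: False, w: False, n: False}
  {i: True, f: True, w: False, n: False}
  {n: True, f: True, i: False, w: False}
  {i: True, n: True, f: True, w: False}
  {w: True, n: False, f: False, i: False}
  {w: True, i: True, n: False, f: False}
  {w: True, n: True, i: False, f: False}


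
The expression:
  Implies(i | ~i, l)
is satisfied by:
  {l: True}


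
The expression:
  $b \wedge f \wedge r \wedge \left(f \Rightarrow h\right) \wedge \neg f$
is never true.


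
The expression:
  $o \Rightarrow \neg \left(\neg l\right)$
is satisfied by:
  {l: True, o: False}
  {o: False, l: False}
  {o: True, l: True}


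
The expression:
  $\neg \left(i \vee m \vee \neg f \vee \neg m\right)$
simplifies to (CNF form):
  $\text{False}$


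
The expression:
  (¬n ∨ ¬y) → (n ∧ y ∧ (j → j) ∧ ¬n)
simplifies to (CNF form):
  n ∧ y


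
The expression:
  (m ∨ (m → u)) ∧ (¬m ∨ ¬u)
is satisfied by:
  {u: False, m: False}
  {m: True, u: False}
  {u: True, m: False}


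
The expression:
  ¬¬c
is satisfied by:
  {c: True}


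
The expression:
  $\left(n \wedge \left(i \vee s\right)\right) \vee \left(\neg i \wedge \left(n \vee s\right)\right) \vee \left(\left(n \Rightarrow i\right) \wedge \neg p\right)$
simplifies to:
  $n \vee \left(s \wedge \neg i\right) \vee \neg p$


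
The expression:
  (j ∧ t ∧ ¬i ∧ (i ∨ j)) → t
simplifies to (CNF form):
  True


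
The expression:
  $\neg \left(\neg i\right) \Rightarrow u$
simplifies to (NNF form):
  $u \vee \neg i$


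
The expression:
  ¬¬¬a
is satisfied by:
  {a: False}


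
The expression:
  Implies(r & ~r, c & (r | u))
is always true.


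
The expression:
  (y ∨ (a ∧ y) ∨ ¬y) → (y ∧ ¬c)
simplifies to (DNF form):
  y ∧ ¬c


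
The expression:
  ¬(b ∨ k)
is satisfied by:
  {k: False, b: False}


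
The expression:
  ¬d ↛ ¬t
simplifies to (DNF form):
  t ∧ ¬d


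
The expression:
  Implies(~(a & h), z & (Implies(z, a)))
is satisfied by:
  {a: True, z: True, h: True}
  {a: True, z: True, h: False}
  {a: True, h: True, z: False}


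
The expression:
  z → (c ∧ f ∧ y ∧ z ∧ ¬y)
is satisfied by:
  {z: False}


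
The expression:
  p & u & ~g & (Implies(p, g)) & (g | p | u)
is never true.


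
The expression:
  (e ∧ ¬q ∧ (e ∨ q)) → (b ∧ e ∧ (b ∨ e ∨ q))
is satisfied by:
  {b: True, q: True, e: False}
  {b: True, e: False, q: False}
  {q: True, e: False, b: False}
  {q: False, e: False, b: False}
  {b: True, q: True, e: True}
  {b: True, e: True, q: False}
  {q: True, e: True, b: False}


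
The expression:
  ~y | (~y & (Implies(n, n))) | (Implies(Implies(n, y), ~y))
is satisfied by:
  {y: False}


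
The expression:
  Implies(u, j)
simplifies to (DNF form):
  j | ~u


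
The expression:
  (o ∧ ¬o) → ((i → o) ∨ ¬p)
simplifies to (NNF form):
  True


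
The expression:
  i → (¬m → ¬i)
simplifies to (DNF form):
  m ∨ ¬i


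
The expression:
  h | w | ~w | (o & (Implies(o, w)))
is always true.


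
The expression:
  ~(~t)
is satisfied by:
  {t: True}


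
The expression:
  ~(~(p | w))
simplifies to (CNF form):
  p | w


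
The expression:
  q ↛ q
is never true.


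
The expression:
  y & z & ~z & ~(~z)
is never true.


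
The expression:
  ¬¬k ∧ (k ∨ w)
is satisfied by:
  {k: True}


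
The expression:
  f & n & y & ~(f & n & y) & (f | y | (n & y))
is never true.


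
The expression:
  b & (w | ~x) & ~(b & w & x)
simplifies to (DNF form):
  b & ~x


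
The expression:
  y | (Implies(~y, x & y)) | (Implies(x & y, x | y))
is always true.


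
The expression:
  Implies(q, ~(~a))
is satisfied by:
  {a: True, q: False}
  {q: False, a: False}
  {q: True, a: True}


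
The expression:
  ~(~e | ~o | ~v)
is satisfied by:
  {e: True, o: True, v: True}


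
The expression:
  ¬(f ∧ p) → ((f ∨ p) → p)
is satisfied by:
  {p: True, f: False}
  {f: False, p: False}
  {f: True, p: True}


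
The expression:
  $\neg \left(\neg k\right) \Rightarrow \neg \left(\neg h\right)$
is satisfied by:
  {h: True, k: False}
  {k: False, h: False}
  {k: True, h: True}


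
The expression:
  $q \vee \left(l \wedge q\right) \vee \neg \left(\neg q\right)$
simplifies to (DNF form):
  $q$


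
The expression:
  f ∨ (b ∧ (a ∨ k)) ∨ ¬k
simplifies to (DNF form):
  b ∨ f ∨ ¬k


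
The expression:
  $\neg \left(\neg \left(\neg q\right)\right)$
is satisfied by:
  {q: False}


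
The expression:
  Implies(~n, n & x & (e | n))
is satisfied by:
  {n: True}


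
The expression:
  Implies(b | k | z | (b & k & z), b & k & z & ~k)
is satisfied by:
  {z: False, k: False, b: False}


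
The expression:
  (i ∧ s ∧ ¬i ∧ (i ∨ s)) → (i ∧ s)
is always true.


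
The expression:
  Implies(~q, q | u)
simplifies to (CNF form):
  q | u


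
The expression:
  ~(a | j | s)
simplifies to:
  ~a & ~j & ~s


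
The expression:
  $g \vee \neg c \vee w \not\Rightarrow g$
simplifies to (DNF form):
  $g \vee w \vee \neg c$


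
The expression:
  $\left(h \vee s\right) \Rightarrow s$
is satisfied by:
  {s: True, h: False}
  {h: False, s: False}
  {h: True, s: True}


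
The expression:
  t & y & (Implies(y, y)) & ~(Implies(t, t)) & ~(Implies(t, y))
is never true.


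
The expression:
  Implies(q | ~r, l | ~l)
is always true.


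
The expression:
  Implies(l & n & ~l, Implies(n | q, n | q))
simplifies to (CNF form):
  True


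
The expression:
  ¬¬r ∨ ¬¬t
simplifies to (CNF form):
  r ∨ t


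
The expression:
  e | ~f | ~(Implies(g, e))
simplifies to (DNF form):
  e | g | ~f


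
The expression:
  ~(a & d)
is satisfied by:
  {d: False, a: False}
  {a: True, d: False}
  {d: True, a: False}


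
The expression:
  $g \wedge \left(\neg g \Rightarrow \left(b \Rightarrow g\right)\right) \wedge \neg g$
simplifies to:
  $\text{False}$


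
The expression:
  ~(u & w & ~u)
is always true.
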